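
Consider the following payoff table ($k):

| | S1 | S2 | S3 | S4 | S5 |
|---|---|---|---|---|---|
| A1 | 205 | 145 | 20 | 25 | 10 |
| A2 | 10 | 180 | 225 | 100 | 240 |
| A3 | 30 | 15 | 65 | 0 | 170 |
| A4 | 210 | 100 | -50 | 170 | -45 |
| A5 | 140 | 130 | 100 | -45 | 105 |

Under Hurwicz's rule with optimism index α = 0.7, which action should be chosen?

A1: 0.7·205 + 0.3·10 = 146.5
A2: 0.7·240 + 0.3·10 = 171
A3: 0.7·170 + 0.3·0 = 119
A4: 0.7·210 + 0.3·(-50) = 132
A5: 0.7·140 + 0.3·(-45) = 84.5
Highest Hurwicz score = 171 → A2.

A2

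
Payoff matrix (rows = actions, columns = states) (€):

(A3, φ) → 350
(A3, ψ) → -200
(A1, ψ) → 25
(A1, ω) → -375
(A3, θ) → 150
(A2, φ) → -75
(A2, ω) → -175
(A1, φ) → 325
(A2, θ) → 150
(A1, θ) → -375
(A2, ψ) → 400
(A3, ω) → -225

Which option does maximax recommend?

A2

Row maxima: A1=325, A2=400, A3=350
Best best-case = 400 → A2.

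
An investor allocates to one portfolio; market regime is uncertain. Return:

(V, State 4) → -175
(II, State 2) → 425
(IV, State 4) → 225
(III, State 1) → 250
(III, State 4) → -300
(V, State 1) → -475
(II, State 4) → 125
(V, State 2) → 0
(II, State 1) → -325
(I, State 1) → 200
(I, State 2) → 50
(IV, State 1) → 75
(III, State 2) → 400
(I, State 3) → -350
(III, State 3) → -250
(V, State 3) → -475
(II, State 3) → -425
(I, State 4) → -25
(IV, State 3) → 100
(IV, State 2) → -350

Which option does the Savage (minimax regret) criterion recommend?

I

Column bests: State 1=250, State 2=425, State 3=100, State 4=225.
I regrets: 50, 375, 450, 250 → max 450
II regrets: 575, 0, 525, 100 → max 575
III regrets: 0, 25, 350, 525 → max 525
IV regrets: 175, 775, 0, 0 → max 775
V regrets: 725, 425, 575, 400 → max 725
Smallest max regret = 450 → I.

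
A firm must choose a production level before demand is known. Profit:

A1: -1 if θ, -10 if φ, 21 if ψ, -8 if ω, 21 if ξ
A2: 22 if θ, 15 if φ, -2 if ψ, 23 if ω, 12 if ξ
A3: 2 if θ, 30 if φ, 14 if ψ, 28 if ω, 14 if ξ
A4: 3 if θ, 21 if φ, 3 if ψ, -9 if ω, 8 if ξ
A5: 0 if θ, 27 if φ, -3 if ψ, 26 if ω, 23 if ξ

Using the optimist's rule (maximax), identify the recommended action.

Row maxima: A1=21, A2=23, A3=30, A4=21, A5=27
Best best-case = 30 → A3.

A3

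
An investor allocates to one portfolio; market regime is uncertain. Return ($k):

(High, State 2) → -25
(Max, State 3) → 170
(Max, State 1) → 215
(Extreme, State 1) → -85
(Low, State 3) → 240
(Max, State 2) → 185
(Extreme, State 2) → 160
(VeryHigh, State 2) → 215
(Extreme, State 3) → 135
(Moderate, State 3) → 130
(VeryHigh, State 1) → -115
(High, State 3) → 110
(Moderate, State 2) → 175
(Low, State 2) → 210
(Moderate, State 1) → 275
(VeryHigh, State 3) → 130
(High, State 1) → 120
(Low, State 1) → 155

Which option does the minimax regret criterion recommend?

Column bests: State 1=275, State 2=215, State 3=240.
Low regrets: 120, 5, 0 → max 120
Moderate regrets: 0, 40, 110 → max 110
High regrets: 155, 240, 130 → max 240
VeryHigh regrets: 390, 0, 110 → max 390
Extreme regrets: 360, 55, 105 → max 360
Max regrets: 60, 30, 70 → max 70
Smallest max regret = 70 → Max.

Max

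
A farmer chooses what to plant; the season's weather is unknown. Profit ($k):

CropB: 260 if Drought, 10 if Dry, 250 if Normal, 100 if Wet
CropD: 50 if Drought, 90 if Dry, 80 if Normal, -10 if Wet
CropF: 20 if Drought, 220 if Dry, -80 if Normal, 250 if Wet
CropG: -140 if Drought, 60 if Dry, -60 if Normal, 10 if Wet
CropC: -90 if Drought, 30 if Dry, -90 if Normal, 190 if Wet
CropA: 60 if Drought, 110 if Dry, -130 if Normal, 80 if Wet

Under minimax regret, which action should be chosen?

CropB

Column bests: Drought=260, Dry=220, Normal=250, Wet=250.
CropB regrets: 0, 210, 0, 150 → max 210
CropD regrets: 210, 130, 170, 260 → max 260
CropF regrets: 240, 0, 330, 0 → max 330
CropG regrets: 400, 160, 310, 240 → max 400
CropC regrets: 350, 190, 340, 60 → max 350
CropA regrets: 200, 110, 380, 170 → max 380
Smallest max regret = 210 → CropB.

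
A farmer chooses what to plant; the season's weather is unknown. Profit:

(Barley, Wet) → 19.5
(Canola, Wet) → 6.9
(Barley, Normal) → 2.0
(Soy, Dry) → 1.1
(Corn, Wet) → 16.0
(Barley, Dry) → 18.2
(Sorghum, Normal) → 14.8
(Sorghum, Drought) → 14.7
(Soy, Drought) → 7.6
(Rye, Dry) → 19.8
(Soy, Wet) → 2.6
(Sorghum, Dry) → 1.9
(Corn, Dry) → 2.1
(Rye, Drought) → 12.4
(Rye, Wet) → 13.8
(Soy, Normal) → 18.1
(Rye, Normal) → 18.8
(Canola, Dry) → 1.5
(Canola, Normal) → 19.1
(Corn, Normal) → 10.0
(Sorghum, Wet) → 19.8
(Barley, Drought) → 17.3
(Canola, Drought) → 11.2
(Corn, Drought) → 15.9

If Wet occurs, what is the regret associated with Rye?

6.0

Best payoff under Wet is 19.8.
Regret = 19.8 − 13.8 = 6.0.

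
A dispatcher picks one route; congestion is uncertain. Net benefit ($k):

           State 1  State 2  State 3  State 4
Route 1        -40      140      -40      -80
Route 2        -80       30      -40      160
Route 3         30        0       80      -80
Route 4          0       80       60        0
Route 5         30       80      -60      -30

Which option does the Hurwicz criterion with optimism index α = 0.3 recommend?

Route 4

Route 1: 0.3·140 + 0.7·(-80) = -14
Route 2: 0.3·160 + 0.7·(-80) = -8
Route 3: 0.3·80 + 0.7·(-80) = -32
Route 4: 0.3·80 + 0.7·0 = 24
Route 5: 0.3·80 + 0.7·(-60) = -18
Highest Hurwicz score = 24 → Route 4.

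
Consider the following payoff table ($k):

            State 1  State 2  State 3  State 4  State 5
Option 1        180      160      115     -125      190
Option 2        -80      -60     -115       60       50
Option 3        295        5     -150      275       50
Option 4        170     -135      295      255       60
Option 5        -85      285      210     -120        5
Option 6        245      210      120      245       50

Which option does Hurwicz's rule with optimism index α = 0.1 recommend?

Option 6

Option 1: 0.1·190 + 0.9·(-125) = -93.5
Option 2: 0.1·60 + 0.9·(-115) = -97.5
Option 3: 0.1·295 + 0.9·(-150) = -105.5
Option 4: 0.1·295 + 0.9·(-135) = -92
Option 5: 0.1·285 + 0.9·(-120) = -79.5
Option 6: 0.1·245 + 0.9·50 = 69.5
Highest Hurwicz score = 69.5 → Option 6.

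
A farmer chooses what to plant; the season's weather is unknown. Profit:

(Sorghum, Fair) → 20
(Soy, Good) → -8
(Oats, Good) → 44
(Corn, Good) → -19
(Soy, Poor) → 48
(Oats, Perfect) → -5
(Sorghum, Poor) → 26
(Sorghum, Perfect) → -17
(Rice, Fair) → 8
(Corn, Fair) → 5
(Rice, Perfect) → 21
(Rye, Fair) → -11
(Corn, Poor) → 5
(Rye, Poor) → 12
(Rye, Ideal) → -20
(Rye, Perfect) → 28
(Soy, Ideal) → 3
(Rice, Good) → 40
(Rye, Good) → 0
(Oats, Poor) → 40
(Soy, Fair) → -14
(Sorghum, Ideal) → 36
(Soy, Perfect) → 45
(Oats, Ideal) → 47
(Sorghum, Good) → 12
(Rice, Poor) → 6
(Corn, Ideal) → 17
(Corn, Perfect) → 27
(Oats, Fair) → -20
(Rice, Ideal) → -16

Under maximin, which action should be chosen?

Soy

Row minima: Sorghum=-17, Rye=-20, Corn=-19, Rice=-16, Oats=-20, Soy=-14
Best worst-case = -14 → Soy.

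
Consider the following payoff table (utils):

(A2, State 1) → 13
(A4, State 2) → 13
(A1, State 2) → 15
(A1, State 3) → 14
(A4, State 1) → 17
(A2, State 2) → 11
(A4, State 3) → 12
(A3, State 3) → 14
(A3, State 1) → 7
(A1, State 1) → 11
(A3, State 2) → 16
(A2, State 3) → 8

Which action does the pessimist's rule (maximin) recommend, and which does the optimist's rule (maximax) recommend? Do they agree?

maximin → A4; maximax → A4 (agree)

Row minima: A1=11, A2=8, A3=7, A4=12
Best worst-case = 12 → A4.
Row maxima: A1=15, A2=13, A3=16, A4=17
Best best-case = 17 → A4.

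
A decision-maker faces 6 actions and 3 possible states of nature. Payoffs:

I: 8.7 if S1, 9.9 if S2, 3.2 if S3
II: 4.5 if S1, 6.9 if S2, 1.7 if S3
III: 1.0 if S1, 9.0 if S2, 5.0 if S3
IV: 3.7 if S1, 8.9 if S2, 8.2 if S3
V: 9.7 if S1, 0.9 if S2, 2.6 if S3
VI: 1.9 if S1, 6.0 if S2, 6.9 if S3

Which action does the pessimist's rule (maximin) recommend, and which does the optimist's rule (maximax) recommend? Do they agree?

maximin → IV; maximax → I (disagree)

Row minima: I=3.2, II=1.7, III=1.0, IV=3.7, V=0.9, VI=1.9
Best worst-case = 3.7 → IV.
Row maxima: I=9.9, II=6.9, III=9.0, IV=8.9, V=9.7, VI=6.9
Best best-case = 9.9 → I.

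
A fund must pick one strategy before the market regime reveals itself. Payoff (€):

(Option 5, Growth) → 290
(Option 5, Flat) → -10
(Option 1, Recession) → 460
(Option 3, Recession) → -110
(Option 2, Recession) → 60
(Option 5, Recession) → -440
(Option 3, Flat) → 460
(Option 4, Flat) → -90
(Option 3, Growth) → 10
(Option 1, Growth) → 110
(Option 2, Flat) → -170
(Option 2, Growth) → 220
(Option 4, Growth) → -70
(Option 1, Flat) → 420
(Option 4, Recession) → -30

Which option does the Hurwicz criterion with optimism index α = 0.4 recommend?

Option 1

Option 1: 0.4·460 + 0.6·110 = 250
Option 2: 0.4·220 + 0.6·(-170) = -14
Option 3: 0.4·460 + 0.6·(-110) = 118
Option 4: 0.4·(-30) + 0.6·(-90) = -66
Option 5: 0.4·290 + 0.6·(-440) = -148
Highest Hurwicz score = 250 → Option 1.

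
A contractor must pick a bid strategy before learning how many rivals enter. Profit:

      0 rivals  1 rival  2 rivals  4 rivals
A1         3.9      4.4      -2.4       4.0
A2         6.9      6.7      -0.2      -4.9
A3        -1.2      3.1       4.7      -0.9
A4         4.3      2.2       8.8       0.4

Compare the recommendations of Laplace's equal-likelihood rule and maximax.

laplace → A4; maximax → A4 (agree)

Row averages: A1=2.475, A2=2.125, A3=1.425, A4=3.925
Highest average = 3.925 → A4.
Row maxima: A1=4.4, A2=6.9, A3=4.7, A4=8.8
Best best-case = 8.8 → A4.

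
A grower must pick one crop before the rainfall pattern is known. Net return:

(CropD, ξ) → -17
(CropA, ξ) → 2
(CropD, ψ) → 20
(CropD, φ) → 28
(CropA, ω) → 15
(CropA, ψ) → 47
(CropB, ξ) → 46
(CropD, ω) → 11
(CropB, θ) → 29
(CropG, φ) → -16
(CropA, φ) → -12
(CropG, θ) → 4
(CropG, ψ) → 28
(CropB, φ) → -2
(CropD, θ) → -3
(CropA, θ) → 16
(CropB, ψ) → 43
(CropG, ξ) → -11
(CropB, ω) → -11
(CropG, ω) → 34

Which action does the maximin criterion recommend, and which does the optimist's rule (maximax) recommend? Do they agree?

Row minima: CropB=-11, CropA=-12, CropG=-16, CropD=-17
Best worst-case = -11 → CropB.
Row maxima: CropB=46, CropA=47, CropG=34, CropD=28
Best best-case = 47 → CropA.

maximin → CropB; maximax → CropA (disagree)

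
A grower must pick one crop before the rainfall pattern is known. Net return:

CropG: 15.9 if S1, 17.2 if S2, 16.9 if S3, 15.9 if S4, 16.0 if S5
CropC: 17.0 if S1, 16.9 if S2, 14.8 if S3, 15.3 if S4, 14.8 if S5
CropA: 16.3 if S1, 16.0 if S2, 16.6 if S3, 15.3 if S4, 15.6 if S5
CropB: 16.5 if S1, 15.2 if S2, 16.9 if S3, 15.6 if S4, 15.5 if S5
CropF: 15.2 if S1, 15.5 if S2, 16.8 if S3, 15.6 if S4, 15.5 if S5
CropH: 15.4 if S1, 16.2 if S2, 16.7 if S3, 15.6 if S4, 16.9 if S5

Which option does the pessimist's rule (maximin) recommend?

Row minima: CropG=15.9, CropC=14.8, CropA=15.3, CropB=15.2, CropF=15.2, CropH=15.4
Best worst-case = 15.9 → CropG.

CropG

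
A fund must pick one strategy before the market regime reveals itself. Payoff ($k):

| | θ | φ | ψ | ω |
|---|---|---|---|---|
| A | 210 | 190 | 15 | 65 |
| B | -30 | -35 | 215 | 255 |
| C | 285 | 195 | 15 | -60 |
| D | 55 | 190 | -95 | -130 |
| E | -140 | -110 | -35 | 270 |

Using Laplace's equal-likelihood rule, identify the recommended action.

A

Row averages: A=120, B=101.25, C=108.75, D=5, E=-3.75
Highest average = 120 → A.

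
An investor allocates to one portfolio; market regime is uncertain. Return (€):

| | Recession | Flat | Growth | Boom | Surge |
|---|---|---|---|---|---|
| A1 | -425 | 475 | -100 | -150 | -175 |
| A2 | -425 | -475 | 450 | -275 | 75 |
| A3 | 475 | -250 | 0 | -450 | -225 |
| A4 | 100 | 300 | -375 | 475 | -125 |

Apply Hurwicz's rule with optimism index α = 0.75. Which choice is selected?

A4

A1: 0.75·475 + 0.25·(-425) = 250
A2: 0.75·450 + 0.25·(-475) = 218.75
A3: 0.75·475 + 0.25·(-450) = 243.75
A4: 0.75·475 + 0.25·(-375) = 262.5
Highest Hurwicz score = 262.5 → A4.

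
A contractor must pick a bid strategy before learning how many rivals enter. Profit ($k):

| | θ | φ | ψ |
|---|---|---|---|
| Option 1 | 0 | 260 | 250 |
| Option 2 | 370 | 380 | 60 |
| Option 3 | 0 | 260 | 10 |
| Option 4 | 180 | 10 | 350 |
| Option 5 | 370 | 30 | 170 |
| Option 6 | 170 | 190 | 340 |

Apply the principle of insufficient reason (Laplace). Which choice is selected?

Row averages: Option 1=170, Option 2=270, Option 3=90, Option 4=180, Option 5=190, Option 6=700/3
Highest average = 270 → Option 2.

Option 2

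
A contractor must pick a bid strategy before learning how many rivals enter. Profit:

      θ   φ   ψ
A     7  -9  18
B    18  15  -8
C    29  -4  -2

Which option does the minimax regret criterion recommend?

Column bests: θ=29, φ=15, ψ=18.
A regrets: 22, 24, 0 → max 24
B regrets: 11, 0, 26 → max 26
C regrets: 0, 19, 20 → max 20
Smallest max regret = 20 → C.

C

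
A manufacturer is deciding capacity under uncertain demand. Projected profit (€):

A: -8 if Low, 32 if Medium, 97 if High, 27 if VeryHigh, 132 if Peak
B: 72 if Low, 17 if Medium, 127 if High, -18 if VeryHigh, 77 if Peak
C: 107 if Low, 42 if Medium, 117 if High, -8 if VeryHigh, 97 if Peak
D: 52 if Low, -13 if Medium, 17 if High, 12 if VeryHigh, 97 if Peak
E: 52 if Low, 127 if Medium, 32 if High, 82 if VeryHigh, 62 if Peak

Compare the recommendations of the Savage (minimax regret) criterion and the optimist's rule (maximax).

minimax regret → C; maximax → A (disagree)

Column bests: Low=107, Medium=127, High=127, VeryHigh=82, Peak=132.
A regrets: 115, 95, 30, 55, 0 → max 115
B regrets: 35, 110, 0, 100, 55 → max 110
C regrets: 0, 85, 10, 90, 35 → max 90
D regrets: 55, 140, 110, 70, 35 → max 140
E regrets: 55, 0, 95, 0, 70 → max 95
Smallest max regret = 90 → C.
Row maxima: A=132, B=127, C=117, D=97, E=127
Best best-case = 132 → A.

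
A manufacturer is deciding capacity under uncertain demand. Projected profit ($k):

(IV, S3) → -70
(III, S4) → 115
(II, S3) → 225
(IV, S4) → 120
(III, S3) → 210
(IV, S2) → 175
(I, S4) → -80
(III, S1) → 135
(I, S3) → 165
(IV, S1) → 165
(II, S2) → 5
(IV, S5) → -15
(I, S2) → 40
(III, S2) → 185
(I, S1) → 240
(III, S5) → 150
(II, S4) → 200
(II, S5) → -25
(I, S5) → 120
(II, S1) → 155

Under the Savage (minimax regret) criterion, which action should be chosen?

Column bests: S1=240, S2=185, S3=225, S4=200, S5=150.
I regrets: 0, 145, 60, 280, 30 → max 280
II regrets: 85, 180, 0, 0, 175 → max 180
III regrets: 105, 0, 15, 85, 0 → max 105
IV regrets: 75, 10, 295, 80, 165 → max 295
Smallest max regret = 105 → III.

III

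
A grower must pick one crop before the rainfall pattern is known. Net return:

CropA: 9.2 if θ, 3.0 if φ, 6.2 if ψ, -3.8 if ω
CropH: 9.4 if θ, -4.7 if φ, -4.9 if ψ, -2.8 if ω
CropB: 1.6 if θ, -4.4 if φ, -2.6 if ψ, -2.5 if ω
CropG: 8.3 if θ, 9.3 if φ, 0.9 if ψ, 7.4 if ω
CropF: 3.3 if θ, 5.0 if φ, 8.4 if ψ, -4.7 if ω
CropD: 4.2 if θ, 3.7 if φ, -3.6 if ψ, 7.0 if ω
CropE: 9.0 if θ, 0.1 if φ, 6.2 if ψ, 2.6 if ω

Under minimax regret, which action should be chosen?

CropG

Column bests: θ=9.4, φ=9.3, ψ=8.4, ω=7.4.
CropA regrets: 0.2, 6.3, 2.2, 11.2 → max 11.2
CropH regrets: 0.0, 14.0, 13.3, 10.2 → max 14.0
CropB regrets: 7.8, 13.7, 11.0, 9.9 → max 13.7
CropG regrets: 1.1, 0.0, 7.5, 0.0 → max 7.5
CropF regrets: 6.1, 4.3, 0.0, 12.1 → max 12.1
CropD regrets: 5.2, 5.6, 12.0, 0.4 → max 12.0
CropE regrets: 0.4, 9.2, 2.2, 4.8 → max 9.2
Smallest max regret = 7.5 → CropG.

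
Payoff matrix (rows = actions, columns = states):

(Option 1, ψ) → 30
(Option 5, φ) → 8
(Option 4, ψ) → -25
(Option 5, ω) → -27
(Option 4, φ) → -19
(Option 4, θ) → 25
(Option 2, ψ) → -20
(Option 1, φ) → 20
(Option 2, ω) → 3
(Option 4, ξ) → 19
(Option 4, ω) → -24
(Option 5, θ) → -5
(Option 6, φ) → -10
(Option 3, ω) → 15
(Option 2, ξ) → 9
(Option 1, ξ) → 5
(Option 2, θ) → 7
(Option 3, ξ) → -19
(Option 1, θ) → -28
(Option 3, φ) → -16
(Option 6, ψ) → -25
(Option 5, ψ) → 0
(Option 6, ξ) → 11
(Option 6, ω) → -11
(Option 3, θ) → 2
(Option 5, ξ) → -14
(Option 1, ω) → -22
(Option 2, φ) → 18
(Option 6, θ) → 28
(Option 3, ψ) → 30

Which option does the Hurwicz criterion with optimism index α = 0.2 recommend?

Option 3

Option 1: 0.2·30 + 0.8·(-28) = -16.4
Option 2: 0.2·18 + 0.8·(-20) = -12.4
Option 3: 0.2·30 + 0.8·(-19) = -9.2
Option 4: 0.2·25 + 0.8·(-25) = -15
Option 5: 0.2·8 + 0.8·(-27) = -20
Option 6: 0.2·28 + 0.8·(-25) = -14.4
Highest Hurwicz score = -9.2 → Option 3.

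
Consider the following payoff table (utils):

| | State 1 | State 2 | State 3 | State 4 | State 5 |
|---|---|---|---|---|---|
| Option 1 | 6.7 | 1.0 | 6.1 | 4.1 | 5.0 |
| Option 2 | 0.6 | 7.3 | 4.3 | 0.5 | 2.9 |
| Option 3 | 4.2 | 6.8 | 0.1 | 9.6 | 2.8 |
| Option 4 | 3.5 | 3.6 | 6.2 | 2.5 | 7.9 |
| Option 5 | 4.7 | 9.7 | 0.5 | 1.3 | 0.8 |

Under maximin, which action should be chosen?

Row minima: Option 1=1.0, Option 2=0.5, Option 3=0.1, Option 4=2.5, Option 5=0.5
Best worst-case = 2.5 → Option 4.

Option 4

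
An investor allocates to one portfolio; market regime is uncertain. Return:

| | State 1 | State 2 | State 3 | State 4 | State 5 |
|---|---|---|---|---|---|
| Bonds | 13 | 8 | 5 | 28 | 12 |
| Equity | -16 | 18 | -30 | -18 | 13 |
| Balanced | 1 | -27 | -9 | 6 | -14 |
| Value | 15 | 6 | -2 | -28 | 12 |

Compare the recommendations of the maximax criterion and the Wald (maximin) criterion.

maximax → Bonds; maximin → Bonds (agree)

Row maxima: Bonds=28, Equity=18, Balanced=6, Value=15
Best best-case = 28 → Bonds.
Row minima: Bonds=5, Equity=-30, Balanced=-27, Value=-28
Best worst-case = 5 → Bonds.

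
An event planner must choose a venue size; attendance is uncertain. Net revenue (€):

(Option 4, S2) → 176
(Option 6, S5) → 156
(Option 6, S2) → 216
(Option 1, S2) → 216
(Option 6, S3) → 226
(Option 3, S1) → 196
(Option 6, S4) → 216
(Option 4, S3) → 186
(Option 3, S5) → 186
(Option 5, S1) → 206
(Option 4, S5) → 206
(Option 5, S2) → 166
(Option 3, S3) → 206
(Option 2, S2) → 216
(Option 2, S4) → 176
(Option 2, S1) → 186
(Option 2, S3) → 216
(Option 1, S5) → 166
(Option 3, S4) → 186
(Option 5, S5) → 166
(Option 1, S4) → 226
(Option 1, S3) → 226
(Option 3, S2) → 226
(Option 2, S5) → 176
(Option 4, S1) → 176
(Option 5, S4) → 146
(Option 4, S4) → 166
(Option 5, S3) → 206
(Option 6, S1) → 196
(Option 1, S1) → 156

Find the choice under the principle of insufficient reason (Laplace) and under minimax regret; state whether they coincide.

Row averages: Option 1=198, Option 2=194, Option 3=200, Option 4=182, Option 5=178, Option 6=202
Highest average = 202 → Option 6.
Column bests: S1=206, S2=226, S3=226, S4=226, S5=206.
Option 1 regrets: 50, 10, 0, 0, 40 → max 50
Option 2 regrets: 20, 10, 10, 50, 30 → max 50
Option 3 regrets: 10, 0, 20, 40, 20 → max 40
Option 4 regrets: 30, 50, 40, 60, 0 → max 60
Option 5 regrets: 0, 60, 20, 80, 40 → max 80
Option 6 regrets: 10, 10, 0, 10, 50 → max 50
Smallest max regret = 40 → Option 3.

laplace → Option 6; minimax regret → Option 3 (disagree)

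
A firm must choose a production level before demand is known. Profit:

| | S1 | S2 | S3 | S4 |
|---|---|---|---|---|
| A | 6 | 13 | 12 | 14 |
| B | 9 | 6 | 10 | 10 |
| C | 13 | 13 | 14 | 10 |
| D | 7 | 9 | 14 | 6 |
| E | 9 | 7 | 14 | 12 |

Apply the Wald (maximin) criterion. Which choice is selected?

C

Row minima: A=6, B=6, C=10, D=6, E=7
Best worst-case = 10 → C.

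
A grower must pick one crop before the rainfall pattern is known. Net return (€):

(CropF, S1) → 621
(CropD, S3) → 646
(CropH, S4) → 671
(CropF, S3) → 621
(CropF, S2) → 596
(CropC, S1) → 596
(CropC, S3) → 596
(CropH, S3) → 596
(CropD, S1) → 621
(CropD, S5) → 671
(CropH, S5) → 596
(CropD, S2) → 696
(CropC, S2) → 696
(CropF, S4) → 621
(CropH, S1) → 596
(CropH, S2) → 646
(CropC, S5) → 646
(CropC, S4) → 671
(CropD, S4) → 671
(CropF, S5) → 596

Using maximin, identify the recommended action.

CropD

Row minima: CropC=596, CropH=596, CropF=596, CropD=621
Best worst-case = 621 → CropD.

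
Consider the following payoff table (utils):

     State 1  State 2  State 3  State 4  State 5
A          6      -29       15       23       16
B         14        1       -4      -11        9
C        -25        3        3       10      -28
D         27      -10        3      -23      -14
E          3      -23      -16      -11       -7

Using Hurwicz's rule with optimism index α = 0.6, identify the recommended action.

A: 0.6·23 + 0.4·(-29) = 2.2
B: 0.6·14 + 0.4·(-11) = 4
C: 0.6·10 + 0.4·(-28) = -5.2
D: 0.6·27 + 0.4·(-23) = 7
E: 0.6·3 + 0.4·(-23) = -7.4
Highest Hurwicz score = 7 → D.

D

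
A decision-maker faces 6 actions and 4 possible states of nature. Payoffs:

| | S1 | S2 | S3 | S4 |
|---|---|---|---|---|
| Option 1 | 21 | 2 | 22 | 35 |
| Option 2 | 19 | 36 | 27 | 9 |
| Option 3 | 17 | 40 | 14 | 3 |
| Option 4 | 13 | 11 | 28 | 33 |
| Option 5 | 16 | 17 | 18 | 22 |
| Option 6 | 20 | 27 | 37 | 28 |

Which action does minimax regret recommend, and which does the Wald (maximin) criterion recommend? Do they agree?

minimax regret → Option 6; maximin → Option 6 (agree)

Column bests: S1=21, S2=40, S3=37, S4=35.
Option 1 regrets: 0, 38, 15, 0 → max 38
Option 2 regrets: 2, 4, 10, 26 → max 26
Option 3 regrets: 4, 0, 23, 32 → max 32
Option 4 regrets: 8, 29, 9, 2 → max 29
Option 5 regrets: 5, 23, 19, 13 → max 23
Option 6 regrets: 1, 13, 0, 7 → max 13
Smallest max regret = 13 → Option 6.
Row minima: Option 1=2, Option 2=9, Option 3=3, Option 4=11, Option 5=16, Option 6=20
Best worst-case = 20 → Option 6.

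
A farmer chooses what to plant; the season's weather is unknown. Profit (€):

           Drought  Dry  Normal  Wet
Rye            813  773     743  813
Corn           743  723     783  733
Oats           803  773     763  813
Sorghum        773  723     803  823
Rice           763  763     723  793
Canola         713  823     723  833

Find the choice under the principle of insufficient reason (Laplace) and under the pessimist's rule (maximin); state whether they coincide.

Row averages: Rye=785.5, Corn=745.5, Oats=788, Sorghum=780.5, Rice=760.5, Canola=773
Highest average = 788 → Oats.
Row minima: Rye=743, Corn=723, Oats=763, Sorghum=723, Rice=723, Canola=713
Best worst-case = 763 → Oats.

laplace → Oats; maximin → Oats (agree)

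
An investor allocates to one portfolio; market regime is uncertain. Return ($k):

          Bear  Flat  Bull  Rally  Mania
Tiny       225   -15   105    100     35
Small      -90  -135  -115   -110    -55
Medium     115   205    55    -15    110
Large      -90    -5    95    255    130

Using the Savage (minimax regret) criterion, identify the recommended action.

Tiny

Column bests: Bear=225, Flat=205, Bull=105, Rally=255, Mania=130.
Tiny regrets: 0, 220, 0, 155, 95 → max 220
Small regrets: 315, 340, 220, 365, 185 → max 365
Medium regrets: 110, 0, 50, 270, 20 → max 270
Large regrets: 315, 210, 10, 0, 0 → max 315
Smallest max regret = 220 → Tiny.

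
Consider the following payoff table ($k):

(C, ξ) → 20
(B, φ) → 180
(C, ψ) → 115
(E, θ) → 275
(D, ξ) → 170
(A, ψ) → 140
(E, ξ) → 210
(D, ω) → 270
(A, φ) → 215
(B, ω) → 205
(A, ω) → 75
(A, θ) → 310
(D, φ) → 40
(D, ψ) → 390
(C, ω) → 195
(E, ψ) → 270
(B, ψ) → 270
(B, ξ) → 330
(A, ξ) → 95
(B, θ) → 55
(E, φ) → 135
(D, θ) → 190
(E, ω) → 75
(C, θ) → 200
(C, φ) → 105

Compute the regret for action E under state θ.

Best payoff under θ is 310.
Regret = 310 − 275 = 35.

35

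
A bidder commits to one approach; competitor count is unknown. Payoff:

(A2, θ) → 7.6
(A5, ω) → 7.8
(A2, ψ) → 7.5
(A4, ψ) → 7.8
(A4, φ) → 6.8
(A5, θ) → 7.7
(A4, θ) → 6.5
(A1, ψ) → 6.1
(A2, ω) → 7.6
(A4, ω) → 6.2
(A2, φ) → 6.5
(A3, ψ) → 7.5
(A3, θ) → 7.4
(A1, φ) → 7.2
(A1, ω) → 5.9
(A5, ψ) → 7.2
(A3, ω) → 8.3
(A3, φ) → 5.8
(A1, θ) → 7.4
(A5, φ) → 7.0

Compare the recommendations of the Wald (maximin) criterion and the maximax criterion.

Row minima: A1=5.9, A2=6.5, A3=5.8, A4=6.2, A5=7.0
Best worst-case = 7.0 → A5.
Row maxima: A1=7.4, A2=7.6, A3=8.3, A4=7.8, A5=7.8
Best best-case = 8.3 → A3.

maximin → A5; maximax → A3 (disagree)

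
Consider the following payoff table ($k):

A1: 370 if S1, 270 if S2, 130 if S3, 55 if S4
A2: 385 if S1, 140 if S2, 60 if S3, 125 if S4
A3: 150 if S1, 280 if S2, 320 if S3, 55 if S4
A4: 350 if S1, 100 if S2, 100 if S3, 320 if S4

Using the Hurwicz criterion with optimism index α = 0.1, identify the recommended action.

A1: 0.1·370 + 0.9·55 = 86.5
A2: 0.1·385 + 0.9·60 = 92.5
A3: 0.1·320 + 0.9·55 = 81.5
A4: 0.1·350 + 0.9·100 = 125
Highest Hurwicz score = 125 → A4.

A4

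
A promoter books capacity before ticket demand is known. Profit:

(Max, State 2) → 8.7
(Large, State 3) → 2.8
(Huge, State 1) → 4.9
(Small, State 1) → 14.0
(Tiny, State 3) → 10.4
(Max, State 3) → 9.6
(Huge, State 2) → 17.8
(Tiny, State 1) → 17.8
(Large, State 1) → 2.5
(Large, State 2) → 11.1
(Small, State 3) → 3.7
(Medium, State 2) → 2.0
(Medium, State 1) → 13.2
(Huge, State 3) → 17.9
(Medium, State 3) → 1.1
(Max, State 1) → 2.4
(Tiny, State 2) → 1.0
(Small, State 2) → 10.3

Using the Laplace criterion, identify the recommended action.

Huge

Row averages: Tiny=146/15, Small=28/3, Medium=163/30, Large=82/15, Huge=203/15, Max=6.9
Highest average = 203/15 → Huge.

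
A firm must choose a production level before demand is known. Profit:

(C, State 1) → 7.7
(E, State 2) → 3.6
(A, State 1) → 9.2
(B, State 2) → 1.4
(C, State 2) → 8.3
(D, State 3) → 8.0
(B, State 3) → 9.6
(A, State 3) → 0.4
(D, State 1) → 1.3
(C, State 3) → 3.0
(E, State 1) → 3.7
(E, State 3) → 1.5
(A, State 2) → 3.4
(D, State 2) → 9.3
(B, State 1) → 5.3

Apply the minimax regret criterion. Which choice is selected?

C

Column bests: State 1=9.2, State 2=9.3, State 3=9.6.
A regrets: 0.0, 5.9, 9.2 → max 9.2
B regrets: 3.9, 7.9, 0.0 → max 7.9
C regrets: 1.5, 1.0, 6.6 → max 6.6
D regrets: 7.9, 0.0, 1.6 → max 7.9
E regrets: 5.5, 5.7, 8.1 → max 8.1
Smallest max regret = 6.6 → C.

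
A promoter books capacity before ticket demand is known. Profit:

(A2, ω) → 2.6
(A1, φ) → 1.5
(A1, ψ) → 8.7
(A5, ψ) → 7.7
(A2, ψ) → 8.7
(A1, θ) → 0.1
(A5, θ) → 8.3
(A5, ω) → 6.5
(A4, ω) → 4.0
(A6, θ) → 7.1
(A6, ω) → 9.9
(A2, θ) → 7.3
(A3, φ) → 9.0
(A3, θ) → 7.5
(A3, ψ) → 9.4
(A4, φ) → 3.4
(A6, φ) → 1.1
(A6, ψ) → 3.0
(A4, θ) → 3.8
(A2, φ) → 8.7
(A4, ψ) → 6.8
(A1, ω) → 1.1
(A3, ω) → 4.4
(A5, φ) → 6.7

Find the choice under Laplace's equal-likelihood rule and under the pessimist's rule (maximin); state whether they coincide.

Row averages: A1=2.85, A2=6.825, A3=7.575, A4=4.5, A5=7.3, A6=5.275
Highest average = 7.575 → A3.
Row minima: A1=0.1, A2=2.6, A3=4.4, A4=3.4, A5=6.5, A6=1.1
Best worst-case = 6.5 → A5.

laplace → A3; maximin → A5 (disagree)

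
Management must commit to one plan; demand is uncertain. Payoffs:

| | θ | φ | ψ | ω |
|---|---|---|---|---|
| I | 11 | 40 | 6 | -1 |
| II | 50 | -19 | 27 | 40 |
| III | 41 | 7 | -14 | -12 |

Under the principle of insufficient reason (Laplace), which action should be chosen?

II

Row averages: I=14, II=24.5, III=5.5
Highest average = 24.5 → II.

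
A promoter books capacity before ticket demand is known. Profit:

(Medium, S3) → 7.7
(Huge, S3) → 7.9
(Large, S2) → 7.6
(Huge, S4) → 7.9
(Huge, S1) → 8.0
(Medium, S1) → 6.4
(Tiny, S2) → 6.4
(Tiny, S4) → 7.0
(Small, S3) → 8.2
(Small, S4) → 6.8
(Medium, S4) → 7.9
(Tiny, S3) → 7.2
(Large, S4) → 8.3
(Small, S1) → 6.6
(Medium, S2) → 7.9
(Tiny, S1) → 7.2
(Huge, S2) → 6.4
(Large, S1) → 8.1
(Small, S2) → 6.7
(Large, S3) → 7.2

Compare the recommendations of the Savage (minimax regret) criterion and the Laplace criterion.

minimax regret → Large; laplace → Large (agree)

Column bests: S1=8.1, S2=7.9, S3=8.2, S4=8.3.
Tiny regrets: 0.9, 1.5, 1.0, 1.3 → max 1.5
Small regrets: 1.5, 1.2, 0.0, 1.5 → max 1.5
Medium regrets: 1.7, 0.0, 0.5, 0.4 → max 1.7
Large regrets: 0.0, 0.3, 1.0, 0.0 → max 1.0
Huge regrets: 0.1, 1.5, 0.3, 0.4 → max 1.5
Smallest max regret = 1.0 → Large.
Row averages: Tiny=6.95, Small=7.075, Medium=7.475, Large=7.8, Huge=7.55
Highest average = 7.8 → Large.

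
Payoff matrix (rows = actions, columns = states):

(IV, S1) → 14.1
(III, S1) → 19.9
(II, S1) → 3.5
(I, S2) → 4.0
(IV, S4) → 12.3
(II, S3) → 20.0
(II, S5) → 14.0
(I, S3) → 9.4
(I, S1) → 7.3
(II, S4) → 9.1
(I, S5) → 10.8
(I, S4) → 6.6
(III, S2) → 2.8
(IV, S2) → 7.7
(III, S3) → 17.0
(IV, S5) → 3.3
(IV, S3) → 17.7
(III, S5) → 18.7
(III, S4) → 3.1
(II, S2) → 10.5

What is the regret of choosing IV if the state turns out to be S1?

Best payoff under S1 is 19.9.
Regret = 19.9 − 14.1 = 5.8.

5.8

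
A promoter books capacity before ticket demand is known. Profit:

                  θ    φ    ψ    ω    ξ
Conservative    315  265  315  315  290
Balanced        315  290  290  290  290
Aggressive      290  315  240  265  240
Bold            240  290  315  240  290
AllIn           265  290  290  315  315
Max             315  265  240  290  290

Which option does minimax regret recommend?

Column bests: θ=315, φ=315, ψ=315, ω=315, ξ=315.
Conservative regrets: 0, 50, 0, 0, 25 → max 50
Balanced regrets: 0, 25, 25, 25, 25 → max 25
Aggressive regrets: 25, 0, 75, 50, 75 → max 75
Bold regrets: 75, 25, 0, 75, 25 → max 75
AllIn regrets: 50, 25, 25, 0, 0 → max 50
Max regrets: 0, 50, 75, 25, 25 → max 75
Smallest max regret = 25 → Balanced.

Balanced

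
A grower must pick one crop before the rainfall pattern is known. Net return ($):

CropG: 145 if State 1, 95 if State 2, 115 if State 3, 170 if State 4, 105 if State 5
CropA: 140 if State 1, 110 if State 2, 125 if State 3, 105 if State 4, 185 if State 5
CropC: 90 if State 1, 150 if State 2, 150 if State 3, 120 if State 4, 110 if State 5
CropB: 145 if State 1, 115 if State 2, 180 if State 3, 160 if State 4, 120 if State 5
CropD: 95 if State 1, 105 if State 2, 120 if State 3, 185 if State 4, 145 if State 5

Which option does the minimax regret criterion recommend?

Column bests: State 1=145, State 2=150, State 3=180, State 4=185, State 5=185.
CropG regrets: 0, 55, 65, 15, 80 → max 80
CropA regrets: 5, 40, 55, 80, 0 → max 80
CropC regrets: 55, 0, 30, 65, 75 → max 75
CropB regrets: 0, 35, 0, 25, 65 → max 65
CropD regrets: 50, 45, 60, 0, 40 → max 60
Smallest max regret = 60 → CropD.

CropD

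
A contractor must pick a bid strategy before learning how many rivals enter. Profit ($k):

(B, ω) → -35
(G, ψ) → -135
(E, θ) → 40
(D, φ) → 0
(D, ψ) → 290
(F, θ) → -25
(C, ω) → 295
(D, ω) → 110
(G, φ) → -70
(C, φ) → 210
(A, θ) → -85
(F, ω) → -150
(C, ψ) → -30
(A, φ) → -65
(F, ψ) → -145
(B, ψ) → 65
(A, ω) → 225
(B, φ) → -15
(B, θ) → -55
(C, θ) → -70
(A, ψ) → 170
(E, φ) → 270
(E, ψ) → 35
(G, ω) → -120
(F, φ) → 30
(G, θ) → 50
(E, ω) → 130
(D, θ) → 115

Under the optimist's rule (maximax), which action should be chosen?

C

Row maxima: A=225, B=65, C=295, D=290, E=270, F=30, G=50
Best best-case = 295 → C.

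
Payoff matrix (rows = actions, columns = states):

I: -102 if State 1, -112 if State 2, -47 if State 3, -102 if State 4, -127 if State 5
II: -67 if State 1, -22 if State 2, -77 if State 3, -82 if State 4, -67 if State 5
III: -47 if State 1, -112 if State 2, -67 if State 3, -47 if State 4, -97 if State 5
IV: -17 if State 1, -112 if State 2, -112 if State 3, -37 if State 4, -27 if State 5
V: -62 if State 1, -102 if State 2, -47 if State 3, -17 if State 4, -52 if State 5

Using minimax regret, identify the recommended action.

Column bests: State 1=-17, State 2=-22, State 3=-47, State 4=-17, State 5=-27.
I regrets: 85, 90, 0, 85, 100 → max 100
II regrets: 50, 0, 30, 65, 40 → max 65
III regrets: 30, 90, 20, 30, 70 → max 90
IV regrets: 0, 90, 65, 20, 0 → max 90
V regrets: 45, 80, 0, 0, 25 → max 80
Smallest max regret = 65 → II.

II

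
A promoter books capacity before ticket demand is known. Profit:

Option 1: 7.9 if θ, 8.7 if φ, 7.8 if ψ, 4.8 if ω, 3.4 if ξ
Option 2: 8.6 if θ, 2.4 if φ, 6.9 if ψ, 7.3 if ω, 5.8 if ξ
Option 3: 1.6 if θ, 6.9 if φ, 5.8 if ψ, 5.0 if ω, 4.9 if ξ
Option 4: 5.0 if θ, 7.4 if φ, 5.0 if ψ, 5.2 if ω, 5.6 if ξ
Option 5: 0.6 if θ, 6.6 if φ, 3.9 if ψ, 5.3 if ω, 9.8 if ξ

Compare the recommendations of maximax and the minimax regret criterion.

Row maxima: Option 1=8.7, Option 2=8.6, Option 3=6.9, Option 4=7.4, Option 5=9.8
Best best-case = 9.8 → Option 5.
Column bests: θ=8.6, φ=8.7, ψ=7.8, ω=7.3, ξ=9.8.
Option 1 regrets: 0.7, 0.0, 0.0, 2.5, 6.4 → max 6.4
Option 2 regrets: 0.0, 6.3, 0.9, 0.0, 4.0 → max 6.3
Option 3 regrets: 7.0, 1.8, 2.0, 2.3, 4.9 → max 7.0
Option 4 regrets: 3.6, 1.3, 2.8, 2.1, 4.2 → max 4.2
Option 5 regrets: 8.0, 2.1, 3.9, 2.0, 0.0 → max 8.0
Smallest max regret = 4.2 → Option 4.

maximax → Option 5; minimax regret → Option 4 (disagree)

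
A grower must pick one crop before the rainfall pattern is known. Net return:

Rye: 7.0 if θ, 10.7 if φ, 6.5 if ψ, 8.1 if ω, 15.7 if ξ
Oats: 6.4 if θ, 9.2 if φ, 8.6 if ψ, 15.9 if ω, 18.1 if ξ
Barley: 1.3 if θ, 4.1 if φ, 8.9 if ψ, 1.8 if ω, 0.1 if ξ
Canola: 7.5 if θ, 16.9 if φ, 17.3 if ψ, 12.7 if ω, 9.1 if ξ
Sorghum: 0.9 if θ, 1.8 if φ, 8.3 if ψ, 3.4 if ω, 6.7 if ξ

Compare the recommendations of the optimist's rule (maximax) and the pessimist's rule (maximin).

maximax → Oats; maximin → Canola (disagree)

Row maxima: Rye=15.7, Oats=18.1, Barley=8.9, Canola=17.3, Sorghum=8.3
Best best-case = 18.1 → Oats.
Row minima: Rye=6.5, Oats=6.4, Barley=0.1, Canola=7.5, Sorghum=0.9
Best worst-case = 7.5 → Canola.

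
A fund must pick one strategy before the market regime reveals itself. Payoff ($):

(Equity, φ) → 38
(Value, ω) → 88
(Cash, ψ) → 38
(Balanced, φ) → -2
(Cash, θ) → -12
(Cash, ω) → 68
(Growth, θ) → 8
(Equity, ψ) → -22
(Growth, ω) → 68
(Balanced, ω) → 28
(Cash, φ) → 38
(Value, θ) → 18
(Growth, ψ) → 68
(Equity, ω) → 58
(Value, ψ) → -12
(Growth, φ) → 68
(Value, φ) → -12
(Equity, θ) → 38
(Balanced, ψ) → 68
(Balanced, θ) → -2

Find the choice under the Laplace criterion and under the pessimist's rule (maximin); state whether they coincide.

laplace → Growth; maximin → Growth (agree)

Row averages: Cash=33, Growth=53, Equity=28, Balanced=23, Value=20.5
Highest average = 53 → Growth.
Row minima: Cash=-12, Growth=8, Equity=-22, Balanced=-2, Value=-12
Best worst-case = 8 → Growth.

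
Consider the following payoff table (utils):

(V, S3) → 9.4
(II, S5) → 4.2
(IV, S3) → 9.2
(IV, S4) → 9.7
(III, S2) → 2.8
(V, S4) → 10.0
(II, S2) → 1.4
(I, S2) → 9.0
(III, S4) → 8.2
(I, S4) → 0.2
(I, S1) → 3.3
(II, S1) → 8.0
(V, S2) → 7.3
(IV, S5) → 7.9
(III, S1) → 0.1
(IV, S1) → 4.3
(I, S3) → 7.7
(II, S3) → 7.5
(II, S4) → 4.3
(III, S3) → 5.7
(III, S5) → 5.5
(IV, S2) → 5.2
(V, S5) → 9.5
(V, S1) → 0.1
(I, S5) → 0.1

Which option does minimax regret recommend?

IV

Column bests: S1=8.0, S2=9.0, S3=9.4, S4=10.0, S5=9.5.
I regrets: 4.7, 0.0, 1.7, 9.8, 9.4 → max 9.8
II regrets: 0.0, 7.6, 1.9, 5.7, 5.3 → max 7.6
III regrets: 7.9, 6.2, 3.7, 1.8, 4.0 → max 7.9
IV regrets: 3.7, 3.8, 0.2, 0.3, 1.6 → max 3.8
V regrets: 7.9, 1.7, 0.0, 0.0, 0.0 → max 7.9
Smallest max regret = 3.8 → IV.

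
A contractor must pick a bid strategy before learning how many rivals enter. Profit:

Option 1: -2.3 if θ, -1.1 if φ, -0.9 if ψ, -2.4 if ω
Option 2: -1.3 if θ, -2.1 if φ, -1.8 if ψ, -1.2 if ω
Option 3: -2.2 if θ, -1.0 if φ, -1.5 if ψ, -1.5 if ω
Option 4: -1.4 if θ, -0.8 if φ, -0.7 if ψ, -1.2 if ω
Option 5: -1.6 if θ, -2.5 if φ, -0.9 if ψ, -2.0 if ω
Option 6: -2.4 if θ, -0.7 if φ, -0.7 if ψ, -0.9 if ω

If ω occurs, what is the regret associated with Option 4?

Best payoff under ω is -0.9.
Regret = -0.9 − (-1.2) = 0.3.

0.3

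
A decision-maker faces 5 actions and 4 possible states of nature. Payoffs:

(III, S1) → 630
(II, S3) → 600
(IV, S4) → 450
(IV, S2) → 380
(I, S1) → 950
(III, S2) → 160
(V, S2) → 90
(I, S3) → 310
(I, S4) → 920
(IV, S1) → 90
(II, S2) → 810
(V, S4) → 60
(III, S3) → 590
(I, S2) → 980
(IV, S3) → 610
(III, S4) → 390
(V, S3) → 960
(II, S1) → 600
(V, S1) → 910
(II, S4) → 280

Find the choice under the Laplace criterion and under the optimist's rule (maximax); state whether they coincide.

laplace → I; maximax → I (agree)

Row averages: I=790, II=572.5, III=442.5, IV=382.5, V=505
Highest average = 790 → I.
Row maxima: I=980, II=810, III=630, IV=610, V=960
Best best-case = 980 → I.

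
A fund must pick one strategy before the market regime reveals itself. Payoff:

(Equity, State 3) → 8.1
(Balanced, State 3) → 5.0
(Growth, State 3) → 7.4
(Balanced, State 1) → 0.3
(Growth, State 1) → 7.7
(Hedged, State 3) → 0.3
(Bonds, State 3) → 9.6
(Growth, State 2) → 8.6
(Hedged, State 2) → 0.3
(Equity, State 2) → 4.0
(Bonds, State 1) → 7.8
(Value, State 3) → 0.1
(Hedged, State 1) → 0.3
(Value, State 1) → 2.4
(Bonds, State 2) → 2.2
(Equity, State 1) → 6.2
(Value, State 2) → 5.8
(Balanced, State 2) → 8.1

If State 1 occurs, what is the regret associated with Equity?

Best payoff under State 1 is 7.8.
Regret = 7.8 − 6.2 = 1.6.

1.6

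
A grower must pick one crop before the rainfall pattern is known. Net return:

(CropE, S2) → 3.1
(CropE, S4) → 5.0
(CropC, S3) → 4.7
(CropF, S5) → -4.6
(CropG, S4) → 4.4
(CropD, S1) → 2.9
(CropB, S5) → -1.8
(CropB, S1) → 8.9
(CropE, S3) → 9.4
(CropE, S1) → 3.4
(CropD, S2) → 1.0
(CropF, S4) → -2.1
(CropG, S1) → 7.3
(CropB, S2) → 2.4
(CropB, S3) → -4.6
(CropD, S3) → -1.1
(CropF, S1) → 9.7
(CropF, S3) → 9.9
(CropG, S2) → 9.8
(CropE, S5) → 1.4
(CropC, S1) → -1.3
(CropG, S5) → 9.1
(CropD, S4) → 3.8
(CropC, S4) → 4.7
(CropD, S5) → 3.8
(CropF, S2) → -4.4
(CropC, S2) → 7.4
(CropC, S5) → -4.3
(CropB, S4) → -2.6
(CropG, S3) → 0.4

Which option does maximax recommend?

CropF

Row maxima: CropD=3.8, CropC=7.4, CropE=9.4, CropG=9.8, CropF=9.9, CropB=8.9
Best best-case = 9.9 → CropF.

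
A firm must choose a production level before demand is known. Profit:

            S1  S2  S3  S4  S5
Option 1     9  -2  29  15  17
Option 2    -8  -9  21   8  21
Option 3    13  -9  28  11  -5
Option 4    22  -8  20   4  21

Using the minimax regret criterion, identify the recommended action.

Column bests: S1=22, S2=-2, S3=29, S4=15, S5=21.
Option 1 regrets: 13, 0, 0, 0, 4 → max 13
Option 2 regrets: 30, 7, 8, 7, 0 → max 30
Option 3 regrets: 9, 7, 1, 4, 26 → max 26
Option 4 regrets: 0, 6, 9, 11, 0 → max 11
Smallest max regret = 11 → Option 4.

Option 4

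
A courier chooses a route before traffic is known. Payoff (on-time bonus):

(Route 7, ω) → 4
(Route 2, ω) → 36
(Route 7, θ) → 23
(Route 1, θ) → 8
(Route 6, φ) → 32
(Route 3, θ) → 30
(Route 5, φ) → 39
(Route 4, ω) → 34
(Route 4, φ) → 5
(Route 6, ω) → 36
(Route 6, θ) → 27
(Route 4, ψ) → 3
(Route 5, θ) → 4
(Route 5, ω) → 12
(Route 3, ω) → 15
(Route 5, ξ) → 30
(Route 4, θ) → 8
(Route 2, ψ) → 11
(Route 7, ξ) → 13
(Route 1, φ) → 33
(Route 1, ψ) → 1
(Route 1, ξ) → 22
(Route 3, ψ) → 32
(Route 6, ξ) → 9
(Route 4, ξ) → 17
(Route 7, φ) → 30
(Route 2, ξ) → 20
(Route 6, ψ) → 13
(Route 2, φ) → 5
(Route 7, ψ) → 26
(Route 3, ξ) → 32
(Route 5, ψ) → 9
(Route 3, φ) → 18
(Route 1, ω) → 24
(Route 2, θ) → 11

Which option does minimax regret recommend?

Column bests: θ=30, φ=39, ψ=32, ω=36, ξ=32.
Route 1 regrets: 22, 6, 31, 12, 10 → max 31
Route 2 regrets: 19, 34, 21, 0, 12 → max 34
Route 3 regrets: 0, 21, 0, 21, 0 → max 21
Route 4 regrets: 22, 34, 29, 2, 15 → max 34
Route 5 regrets: 26, 0, 23, 24, 2 → max 26
Route 6 regrets: 3, 7, 19, 0, 23 → max 23
Route 7 regrets: 7, 9, 6, 32, 19 → max 32
Smallest max regret = 21 → Route 3.

Route 3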